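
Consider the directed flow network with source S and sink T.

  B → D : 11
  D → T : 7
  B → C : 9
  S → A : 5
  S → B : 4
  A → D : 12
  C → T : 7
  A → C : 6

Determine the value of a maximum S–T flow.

Augment S→A→C→T: bottleneck 5, flow now 5.
Augment S→B→C→T: bottleneck 2, flow now 7.
Augment S→B→D→T: bottleneck 2, flow now 9.
No augmenting path remains; maximum flow = 9.
In the residual graph, reachable from S: {S}.
Min-cut edges: S→A (5), S→B (4); capacity 5 + 4 = 9.
This cut is saturated, so no flow can exceed 9.

9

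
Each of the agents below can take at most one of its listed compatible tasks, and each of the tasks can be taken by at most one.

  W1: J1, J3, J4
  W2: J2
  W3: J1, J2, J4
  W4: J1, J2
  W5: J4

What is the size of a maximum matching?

Unit-capacity flow: source→left, listed edges, right→sink; max matching = max flow.
Augmenting path W1→J1 (+1); matched 1.
Augmenting path W2→J2 (+1); matched 2.
Augmenting path W3→J4 (+1); matched 3.
Augmenting path W4→J1→W1→J3 (+1); matched 4.
No augmenting path remains; maximum matching = 4.
König certificate: {W1, J1, J2, J4} is a vertex cover of size 4 (every listed pair touches it), so no matching can be larger.

4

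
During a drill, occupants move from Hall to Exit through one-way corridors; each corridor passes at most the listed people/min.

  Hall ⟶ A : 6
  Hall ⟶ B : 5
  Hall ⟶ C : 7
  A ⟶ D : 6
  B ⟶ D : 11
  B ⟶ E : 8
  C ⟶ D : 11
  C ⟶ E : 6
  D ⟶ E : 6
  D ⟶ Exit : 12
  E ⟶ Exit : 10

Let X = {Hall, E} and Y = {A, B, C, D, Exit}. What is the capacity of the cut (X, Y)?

28

Edges leaving {Hall, E}: Hall→A (6), Hall→B (5), Hall→C (7), E→Exit (10).
Cut capacity = 6 + 5 + 7 + 10 = 28.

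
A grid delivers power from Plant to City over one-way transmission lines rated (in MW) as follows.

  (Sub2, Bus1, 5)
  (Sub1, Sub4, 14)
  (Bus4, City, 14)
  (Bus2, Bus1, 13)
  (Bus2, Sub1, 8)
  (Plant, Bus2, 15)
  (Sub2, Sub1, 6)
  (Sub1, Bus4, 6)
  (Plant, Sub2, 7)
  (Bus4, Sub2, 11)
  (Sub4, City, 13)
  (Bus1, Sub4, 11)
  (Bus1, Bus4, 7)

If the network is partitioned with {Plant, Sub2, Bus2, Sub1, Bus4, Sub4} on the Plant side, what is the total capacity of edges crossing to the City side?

Edges leaving {Plant, Sub2, Bus2, Sub1, Bus4, Sub4}: Sub2→Bus1 (5), Bus2→Bus1 (13), Bus4→City (14), Sub4→City (13).
Cut capacity = 5 + 13 + 14 + 13 = 45.

45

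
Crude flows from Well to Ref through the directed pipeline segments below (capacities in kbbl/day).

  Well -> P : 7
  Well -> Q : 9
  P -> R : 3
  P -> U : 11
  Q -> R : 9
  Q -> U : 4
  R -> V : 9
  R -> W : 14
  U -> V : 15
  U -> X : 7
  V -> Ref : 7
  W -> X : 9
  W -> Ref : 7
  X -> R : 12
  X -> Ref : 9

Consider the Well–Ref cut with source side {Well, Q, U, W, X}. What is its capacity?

59

Edges leaving {Well, Q, U, W, X}: Well→P (7), Q→R (9), U→V (15), W→Ref (7), X→R (12), X→Ref (9).
Cut capacity = 7 + 9 + 15 + 7 + 12 + 9 = 59.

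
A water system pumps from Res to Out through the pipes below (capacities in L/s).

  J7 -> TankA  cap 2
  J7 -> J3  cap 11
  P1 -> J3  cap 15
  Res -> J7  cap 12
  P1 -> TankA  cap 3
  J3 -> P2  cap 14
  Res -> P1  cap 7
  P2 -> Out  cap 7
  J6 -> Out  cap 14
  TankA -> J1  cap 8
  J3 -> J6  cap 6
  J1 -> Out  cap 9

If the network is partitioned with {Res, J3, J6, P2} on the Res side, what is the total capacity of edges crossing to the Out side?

Edges leaving {Res, J3, J6, P2}: Res→P1 (7), Res→J7 (12), J6→Out (14), P2→Out (7).
Cut capacity = 7 + 12 + 14 + 7 = 40.

40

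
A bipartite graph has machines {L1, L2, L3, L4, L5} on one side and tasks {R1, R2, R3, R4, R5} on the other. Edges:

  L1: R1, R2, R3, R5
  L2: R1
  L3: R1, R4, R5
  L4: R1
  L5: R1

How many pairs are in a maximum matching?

Unit-capacity flow: source→left, listed edges, right→sink; max matching = max flow.
Augmenting path L1→R1 (+1); matched 1.
Augmenting path L3→R4 (+1); matched 2.
Augmenting path L2→R1→L1→R2 (+1); matched 3.
No augmenting path remains; maximum matching = 3.
König certificate: {L1, L3, R1} is a vertex cover of size 3 (every listed pair touches it), so no matching can be larger.

3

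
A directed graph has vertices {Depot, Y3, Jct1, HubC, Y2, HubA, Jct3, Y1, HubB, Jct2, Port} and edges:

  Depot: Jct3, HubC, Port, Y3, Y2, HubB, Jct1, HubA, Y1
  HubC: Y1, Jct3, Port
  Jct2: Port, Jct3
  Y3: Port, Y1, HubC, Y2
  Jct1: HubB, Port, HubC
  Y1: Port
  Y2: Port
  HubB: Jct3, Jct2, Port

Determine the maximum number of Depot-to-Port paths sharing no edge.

7

Assign every edge capacity 1; by Menger, the answer equals the max flow.
Path Depot→Port (+1); total 1.
Path Depot→Y3→Port (+1); total 2.
Path Depot→Jct1→Port (+1); total 3.
Path Depot→HubC→Port (+1); total 4.
Path Depot→Y2→Port (+1); total 5.
Path Depot→Y1→Port (+1); total 6.
Path Depot→HubB→Port (+1); total 7.
No residual Depot→Port path; max flow = 7.
Certifying cut of size 7: {Depot→HubB, Depot→HubC, Depot→Jct1, Depot→Port, Depot→Y1, Depot→Y2, Depot→Y3}.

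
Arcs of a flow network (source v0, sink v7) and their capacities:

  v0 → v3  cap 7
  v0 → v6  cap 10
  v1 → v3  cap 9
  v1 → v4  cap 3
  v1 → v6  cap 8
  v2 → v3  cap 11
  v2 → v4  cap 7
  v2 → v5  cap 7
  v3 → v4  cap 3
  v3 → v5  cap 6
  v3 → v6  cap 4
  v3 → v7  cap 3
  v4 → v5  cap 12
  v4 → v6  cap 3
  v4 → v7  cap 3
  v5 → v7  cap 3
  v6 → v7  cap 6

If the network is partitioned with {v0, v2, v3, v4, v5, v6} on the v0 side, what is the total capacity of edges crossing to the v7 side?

15

Edges leaving {v0, v2, v3, v4, v5, v6}: v3→v7 (3), v4→v7 (3), v5→v7 (3), v6→v7 (6).
Cut capacity = 3 + 3 + 3 + 6 = 15.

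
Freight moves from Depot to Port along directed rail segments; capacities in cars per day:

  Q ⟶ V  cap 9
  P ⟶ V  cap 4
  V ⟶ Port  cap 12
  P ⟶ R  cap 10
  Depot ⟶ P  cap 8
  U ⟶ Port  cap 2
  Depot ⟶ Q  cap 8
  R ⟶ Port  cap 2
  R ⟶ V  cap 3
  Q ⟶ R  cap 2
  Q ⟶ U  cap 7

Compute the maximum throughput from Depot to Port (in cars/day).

16

Augment Depot→P→R→Port: bottleneck 2, flow now 2.
Augment Depot→P→V→Port: bottleneck 4, flow now 6.
Augment Depot→Q→U→Port: bottleneck 2, flow now 8.
Augment Depot→Q→V→Port: bottleneck 6, flow now 14.
Augment Depot→P→R→V→Port: bottleneck 2, flow now 16.
No augmenting path remains; maximum flow = 16.
In the residual graph, reachable from Depot: {Depot}.
Min-cut edges: Depot→P (8), Depot→Q (8); capacity 8 + 8 = 16.
This cut is saturated, so no flow can exceed 16.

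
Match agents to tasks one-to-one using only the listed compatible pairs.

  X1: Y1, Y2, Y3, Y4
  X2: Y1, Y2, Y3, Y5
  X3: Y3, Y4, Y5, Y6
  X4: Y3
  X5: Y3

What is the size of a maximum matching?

Unit-capacity flow: source→left, listed edges, right→sink; max matching = max flow.
Augmenting path X1→Y1 (+1); matched 1.
Augmenting path X2→Y2 (+1); matched 2.
Augmenting path X3→Y3 (+1); matched 3.
Augmenting path X4→Y3→X3→Y4 (+1); matched 4.
No augmenting path remains; maximum matching = 4.
König certificate: {X1, X2, X3, Y3} is a vertex cover of size 4 (every listed pair touches it), so no matching can be larger.

4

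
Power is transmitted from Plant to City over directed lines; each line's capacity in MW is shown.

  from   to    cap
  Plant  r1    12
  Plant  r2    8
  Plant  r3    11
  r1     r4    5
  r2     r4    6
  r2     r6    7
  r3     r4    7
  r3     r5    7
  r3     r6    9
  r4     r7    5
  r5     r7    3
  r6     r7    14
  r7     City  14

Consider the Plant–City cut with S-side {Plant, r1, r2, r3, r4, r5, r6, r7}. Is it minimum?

Given cut capacity: 14 = 14.
Augment Plant→r1→r4→r7→City: bottleneck 5, flow now 5.
Augment Plant→r2→r6→r7→City: bottleneck 7, flow now 12.
Augment Plant→r3→r5→r7→City: bottleneck 2, flow now 14.
No augmenting path remains; maximum flow = 14.
Cut capacity 14 equals the max flow, so it is a minimum cut.

Yes — it is a minimum cut (capacity 14).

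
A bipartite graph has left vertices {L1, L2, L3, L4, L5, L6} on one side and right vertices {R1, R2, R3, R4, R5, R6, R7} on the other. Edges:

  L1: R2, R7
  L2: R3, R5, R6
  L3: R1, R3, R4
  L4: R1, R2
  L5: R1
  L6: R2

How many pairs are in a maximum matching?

5

Unit-capacity flow: source→left, listed edges, right→sink; max matching = max flow.
Augmenting path L1→R2 (+1); matched 1.
Augmenting path L2→R3 (+1); matched 2.
Augmenting path L3→R1 (+1); matched 3.
Augmenting path L4→R1→L3→R4 (+1); matched 4.
Augmenting path L6→R2→L1→R7 (+1); matched 5.
No augmenting path remains; maximum matching = 5.
König certificate: {L1, L2, L3, R1, R2} is a vertex cover of size 5 (every listed pair touches it), so no matching can be larger.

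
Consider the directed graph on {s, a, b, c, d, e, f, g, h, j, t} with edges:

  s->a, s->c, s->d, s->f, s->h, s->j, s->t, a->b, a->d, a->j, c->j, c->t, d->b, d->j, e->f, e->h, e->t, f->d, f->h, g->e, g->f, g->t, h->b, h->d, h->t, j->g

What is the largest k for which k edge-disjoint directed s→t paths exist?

Assign every edge capacity 1; by Menger, the answer equals the max flow.
Path s→t (+1); total 1.
Path s→c→t (+1); total 2.
Path s→h→t (+1); total 3.
Path s→j→g→t (+1); total 4.
No residual s→t path; max flow = 4.
Certifying cut of size 4: {h→t, j→g, s→c, s→t}.

4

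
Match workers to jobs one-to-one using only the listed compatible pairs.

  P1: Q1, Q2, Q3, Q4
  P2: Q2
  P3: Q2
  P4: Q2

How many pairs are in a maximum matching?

2

Unit-capacity flow: source→left, listed edges, right→sink; max matching = max flow.
Augmenting path P1→Q1 (+1); matched 1.
Augmenting path P2→Q2 (+1); matched 2.
No augmenting path remains; maximum matching = 2.
König certificate: {P1, Q2} is a vertex cover of size 2 (every listed pair touches it), so no matching can be larger.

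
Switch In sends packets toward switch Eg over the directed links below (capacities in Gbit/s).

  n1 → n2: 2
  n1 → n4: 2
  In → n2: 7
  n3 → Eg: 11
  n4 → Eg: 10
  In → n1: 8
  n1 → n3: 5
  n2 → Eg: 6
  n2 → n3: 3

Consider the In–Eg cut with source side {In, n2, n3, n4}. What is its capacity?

35

Edges leaving {In, n2, n3, n4}: In→n1 (8), n2→Eg (6), n3→Eg (11), n4→Eg (10).
Cut capacity = 8 + 6 + 11 + 10 = 35.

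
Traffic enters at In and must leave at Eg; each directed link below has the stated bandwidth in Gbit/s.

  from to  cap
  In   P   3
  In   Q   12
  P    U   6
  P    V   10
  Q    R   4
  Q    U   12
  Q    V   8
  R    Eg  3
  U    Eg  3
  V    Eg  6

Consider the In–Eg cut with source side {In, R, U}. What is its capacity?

Edges leaving {In, R, U}: In→P (3), In→Q (12), R→Eg (3), U→Eg (3).
Cut capacity = 3 + 12 + 3 + 3 = 21.

21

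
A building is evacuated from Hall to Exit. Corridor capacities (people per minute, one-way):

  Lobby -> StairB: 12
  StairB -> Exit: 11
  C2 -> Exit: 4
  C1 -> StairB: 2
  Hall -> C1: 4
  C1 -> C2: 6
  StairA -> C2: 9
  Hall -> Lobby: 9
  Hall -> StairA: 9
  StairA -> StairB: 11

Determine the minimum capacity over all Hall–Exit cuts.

15

Augment Hall→StairA→C2→Exit: bottleneck 4, flow now 4.
Augment Hall→StairA→StairB→Exit: bottleneck 5, flow now 9.
Augment Hall→C1→StairB→Exit: bottleneck 2, flow now 11.
Augment Hall→Lobby→StairB→Exit: bottleneck 4, flow now 15.
No augmenting path remains; maximum flow = 15.
By max-flow min-cut, the minimum cut capacity equals the max flow.
In the residual graph, reachable from Hall: {Hall, StairA, C1, Lobby, C2, StairB}.
Min-cut edges: C2→Exit (4), StairB→Exit (11); capacity 4 + 11 = 15.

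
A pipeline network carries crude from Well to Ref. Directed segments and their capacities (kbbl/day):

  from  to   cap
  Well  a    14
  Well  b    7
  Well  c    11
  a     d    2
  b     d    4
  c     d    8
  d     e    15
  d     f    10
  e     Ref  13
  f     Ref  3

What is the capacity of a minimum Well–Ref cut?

Augment Well→a→d→e→Ref: bottleneck 2, flow now 2.
Augment Well→b→d→e→Ref: bottleneck 4, flow now 6.
Augment Well→c→d→e→Ref: bottleneck 7, flow now 13.
Augment Well→c→d→f→Ref: bottleneck 1, flow now 14.
No augmenting path remains; maximum flow = 14.
By max-flow min-cut, the minimum cut capacity equals the max flow.
In the residual graph, reachable from Well: {Well, a, b, c}.
Min-cut edges: a→d (2), b→d (4), c→d (8); capacity 2 + 4 + 8 = 14.

14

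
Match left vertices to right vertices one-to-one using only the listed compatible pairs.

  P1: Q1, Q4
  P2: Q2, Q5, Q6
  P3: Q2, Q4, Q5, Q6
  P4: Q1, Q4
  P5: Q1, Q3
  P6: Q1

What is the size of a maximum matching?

5

Unit-capacity flow: source→left, listed edges, right→sink; max matching = max flow.
Augmenting path P1→Q1 (+1); matched 1.
Augmenting path P2→Q2 (+1); matched 2.
Augmenting path P3→Q4 (+1); matched 3.
Augmenting path P5→Q3 (+1); matched 4.
Augmenting path P4→Q4→P3→Q5 (+1); matched 5.
No augmenting path remains; maximum matching = 5.
König certificate: {P2, P3, P5, Q1, Q4} is a vertex cover of size 5 (every listed pair touches it), so no matching can be larger.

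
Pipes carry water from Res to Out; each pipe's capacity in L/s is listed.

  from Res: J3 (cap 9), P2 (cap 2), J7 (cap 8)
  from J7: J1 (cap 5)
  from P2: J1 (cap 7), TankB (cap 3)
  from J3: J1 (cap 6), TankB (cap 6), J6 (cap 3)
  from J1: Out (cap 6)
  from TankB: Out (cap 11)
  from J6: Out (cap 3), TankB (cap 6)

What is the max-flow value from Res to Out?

16

Augment Res→J7→J1→Out: bottleneck 5, flow now 5.
Augment Res→P2→J1→Out: bottleneck 1, flow now 6.
Augment Res→P2→TankB→Out: bottleneck 1, flow now 7.
Augment Res→J3→TankB→Out: bottleneck 6, flow now 13.
Augment Res→J3→J6→Out: bottleneck 3, flow now 16.
No augmenting path remains; maximum flow = 16.
In the residual graph, reachable from Res: {Res, J7}.
Min-cut edges: Res→P2 (2), Res→J3 (9), J7→J1 (5); capacity 2 + 9 + 5 = 16.
This cut is saturated, so no flow can exceed 16.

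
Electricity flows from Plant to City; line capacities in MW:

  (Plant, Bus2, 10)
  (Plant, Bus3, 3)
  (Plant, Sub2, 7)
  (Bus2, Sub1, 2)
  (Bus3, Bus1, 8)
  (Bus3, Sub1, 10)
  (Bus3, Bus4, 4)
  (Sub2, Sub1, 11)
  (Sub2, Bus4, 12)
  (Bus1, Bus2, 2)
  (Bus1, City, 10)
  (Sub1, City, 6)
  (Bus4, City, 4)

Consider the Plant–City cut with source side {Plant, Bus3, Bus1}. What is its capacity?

Edges leaving {Plant, Bus3, Bus1}: Plant→Bus2 (10), Plant→Sub2 (7), Bus3→Sub1 (10), Bus3→Bus4 (4), Bus1→Bus2 (2), Bus1→City (10).
Cut capacity = 10 + 7 + 10 + 4 + 2 + 10 = 43.

43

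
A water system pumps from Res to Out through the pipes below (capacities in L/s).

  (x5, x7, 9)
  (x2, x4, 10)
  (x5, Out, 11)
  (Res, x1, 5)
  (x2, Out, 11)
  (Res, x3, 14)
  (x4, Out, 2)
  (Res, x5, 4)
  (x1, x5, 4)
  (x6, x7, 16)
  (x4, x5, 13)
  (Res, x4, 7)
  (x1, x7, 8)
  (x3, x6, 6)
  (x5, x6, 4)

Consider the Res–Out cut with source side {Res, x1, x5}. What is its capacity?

53

Edges leaving {Res, x1, x5}: Res→x3 (14), Res→x4 (7), x1→x7 (8), x5→x6 (4), x5→x7 (9), x5→Out (11).
Cut capacity = 14 + 7 + 8 + 4 + 9 + 11 = 53.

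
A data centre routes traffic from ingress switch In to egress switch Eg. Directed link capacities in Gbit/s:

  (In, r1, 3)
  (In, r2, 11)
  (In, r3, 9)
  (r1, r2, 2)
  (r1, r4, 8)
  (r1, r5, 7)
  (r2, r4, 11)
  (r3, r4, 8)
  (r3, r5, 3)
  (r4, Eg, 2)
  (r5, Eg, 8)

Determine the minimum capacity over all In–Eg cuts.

Augment In→r1→r4→Eg: bottleneck 2, flow now 2.
Augment In→r1→r5→Eg: bottleneck 1, flow now 3.
Augment In→r3→r5→Eg: bottleneck 3, flow now 6.
Augment In→r2→r4→r1→r5→Eg: bottleneck 2, flow now 8. (uses reverse residual edge)
No augmenting path remains; maximum flow = 8.
By max-flow min-cut, the minimum cut capacity equals the max flow.
In the residual graph, reachable from In: {In, r2, r3, r4}.
Min-cut edges: In→r1 (3), r3→r5 (3), r4→Eg (2); capacity 3 + 3 + 2 = 8.

8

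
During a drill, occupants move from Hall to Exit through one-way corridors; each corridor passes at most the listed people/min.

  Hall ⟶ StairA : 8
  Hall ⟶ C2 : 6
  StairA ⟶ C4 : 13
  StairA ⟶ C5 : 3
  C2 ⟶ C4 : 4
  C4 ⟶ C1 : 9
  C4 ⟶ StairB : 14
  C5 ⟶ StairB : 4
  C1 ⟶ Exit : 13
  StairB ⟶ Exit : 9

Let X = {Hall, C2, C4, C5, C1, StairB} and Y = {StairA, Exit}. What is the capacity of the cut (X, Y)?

30

Edges leaving {Hall, C2, C4, C5, C1, StairB}: Hall→StairA (8), C1→Exit (13), StairB→Exit (9).
Cut capacity = 8 + 13 + 9 = 30.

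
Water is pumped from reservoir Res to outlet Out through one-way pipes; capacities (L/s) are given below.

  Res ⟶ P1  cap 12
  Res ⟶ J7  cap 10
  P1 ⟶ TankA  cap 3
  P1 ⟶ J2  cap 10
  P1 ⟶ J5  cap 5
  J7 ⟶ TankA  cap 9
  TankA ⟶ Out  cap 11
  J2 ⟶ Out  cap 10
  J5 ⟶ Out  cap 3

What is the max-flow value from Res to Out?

Augment Res→P1→TankA→Out: bottleneck 3, flow now 3.
Augment Res→P1→J2→Out: bottleneck 9, flow now 12.
Augment Res→J7→TankA→Out: bottleneck 8, flow now 20.
Augment Res→J7→TankA→P1→J2→Out: bottleneck 1, flow now 21. (uses reverse residual edge)
No augmenting path remains; maximum flow = 21.
In the residual graph, reachable from Res: {Res, J7}.
Min-cut edges: Res→P1 (12), J7→TankA (9); capacity 12 + 9 = 21.
This cut is saturated, so no flow can exceed 21.

21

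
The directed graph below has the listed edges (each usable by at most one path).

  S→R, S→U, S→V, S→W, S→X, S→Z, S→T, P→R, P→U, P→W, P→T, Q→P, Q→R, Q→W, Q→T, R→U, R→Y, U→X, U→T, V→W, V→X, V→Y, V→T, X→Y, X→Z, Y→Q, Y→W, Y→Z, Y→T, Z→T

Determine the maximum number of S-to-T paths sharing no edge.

Assign every edge capacity 1; by Menger, the answer equals the max flow.
Path S→T (+1); total 1.
Path S→U→T (+1); total 2.
Path S→V→T (+1); total 3.
Path S→Z→T (+1); total 4.
Path S→R→Y→T (+1); total 5.
Path S→X→Y→Q→T (+1); total 6.
No residual S→T path; max flow = 6.
Certifying cut of size 6: {S→R, S→T, S→U, S→V, S→X, S→Z}.

6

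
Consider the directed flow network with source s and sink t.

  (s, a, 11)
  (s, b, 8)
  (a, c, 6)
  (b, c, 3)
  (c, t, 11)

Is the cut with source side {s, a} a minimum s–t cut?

Given cut capacity: 8 + 6 = 14.
Augment s→a→c→t: bottleneck 6, flow now 6.
Augment s→b→c→t: bottleneck 3, flow now 9.
No augmenting path remains; maximum flow = 9.
In the residual graph, reachable from s: {s, a, b}.
Min-cut edges: a→c (6), b→c (3); capacity 6 + 3 = 9.
Cut capacity 14 exceeds the max flow 9, so it is not minimum.

No — its capacity is 14, but the minimum cut has capacity 9.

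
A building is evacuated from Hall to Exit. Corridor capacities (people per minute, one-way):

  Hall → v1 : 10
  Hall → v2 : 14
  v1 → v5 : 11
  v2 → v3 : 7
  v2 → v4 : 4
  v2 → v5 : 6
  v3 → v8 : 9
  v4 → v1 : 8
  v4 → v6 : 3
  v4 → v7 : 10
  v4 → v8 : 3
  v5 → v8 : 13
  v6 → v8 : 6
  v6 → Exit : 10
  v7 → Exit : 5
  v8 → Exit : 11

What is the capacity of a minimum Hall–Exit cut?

Augment Hall→v1→v5→v8→Exit: bottleneck 10, flow now 10.
Augment Hall→v2→v3→v8→Exit: bottleneck 1, flow now 11.
Augment Hall→v2→v4→v6→Exit: bottleneck 3, flow now 14.
Augment Hall→v2→v4→v7→Exit: bottleneck 1, flow now 15.
No augmenting path remains; maximum flow = 15.
By max-flow min-cut, the minimum cut capacity equals the max flow.
In the residual graph, reachable from Hall: {Hall, v1, v2, v3, v5, v8}.
Min-cut edges: v2→v4 (4), v8→Exit (11); capacity 4 + 11 = 15.

15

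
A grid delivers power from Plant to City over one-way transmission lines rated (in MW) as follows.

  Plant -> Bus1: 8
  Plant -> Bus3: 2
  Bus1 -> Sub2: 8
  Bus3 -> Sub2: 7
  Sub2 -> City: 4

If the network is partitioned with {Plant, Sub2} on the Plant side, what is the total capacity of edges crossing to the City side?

Edges leaving {Plant, Sub2}: Plant→Bus1 (8), Plant→Bus3 (2), Sub2→City (4).
Cut capacity = 8 + 2 + 4 = 14.

14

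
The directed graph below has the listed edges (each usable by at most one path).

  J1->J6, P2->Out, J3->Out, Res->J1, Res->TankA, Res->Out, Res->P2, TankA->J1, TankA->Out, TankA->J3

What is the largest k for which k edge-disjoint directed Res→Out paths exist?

Assign every edge capacity 1; by Menger, the answer equals the max flow.
Path Res→Out (+1); total 1.
Path Res→TankA→Out (+1); total 2.
Path Res→P2→Out (+1); total 3.
No residual Res→Out path; max flow = 3.
Certifying cut of size 3: {Res→Out, Res→P2, Res→TankA}.

3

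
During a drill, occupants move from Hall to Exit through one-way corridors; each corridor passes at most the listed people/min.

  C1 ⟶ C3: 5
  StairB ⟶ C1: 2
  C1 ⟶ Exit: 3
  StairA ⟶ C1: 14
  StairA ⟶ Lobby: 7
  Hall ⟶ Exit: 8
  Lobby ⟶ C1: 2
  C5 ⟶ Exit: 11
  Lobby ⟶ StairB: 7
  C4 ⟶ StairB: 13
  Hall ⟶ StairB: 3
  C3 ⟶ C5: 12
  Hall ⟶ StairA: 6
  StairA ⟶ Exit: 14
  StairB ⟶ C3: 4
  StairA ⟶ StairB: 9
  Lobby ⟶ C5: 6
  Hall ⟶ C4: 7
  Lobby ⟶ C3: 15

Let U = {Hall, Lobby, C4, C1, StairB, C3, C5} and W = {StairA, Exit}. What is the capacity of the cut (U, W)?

Edges leaving {Hall, Lobby, C4, C1, StairB, C3, C5}: Hall→StairA (6), Hall→Exit (8), C1→Exit (3), C5→Exit (11).
Cut capacity = 6 + 8 + 3 + 11 = 28.

28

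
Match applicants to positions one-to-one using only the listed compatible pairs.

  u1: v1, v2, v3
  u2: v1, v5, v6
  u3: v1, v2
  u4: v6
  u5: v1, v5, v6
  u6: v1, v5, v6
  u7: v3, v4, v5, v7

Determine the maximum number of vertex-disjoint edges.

6

Unit-capacity flow: source→left, listed edges, right→sink; max matching = max flow.
Augmenting path u1→v1 (+1); matched 1.
Augmenting path u2→v5 (+1); matched 2.
Augmenting path u3→v2 (+1); matched 3.
Augmenting path u4→v6 (+1); matched 4.
Augmenting path u7→v3 (+1); matched 5.
Augmenting path u5→v1→u1→v3→u7→v4 (+1); matched 6.
No augmenting path remains; maximum matching = 6.
König certificate: {u1, u3, u7, v1, v5, v6} is a vertex cover of size 6 (every listed pair touches it), so no matching can be larger.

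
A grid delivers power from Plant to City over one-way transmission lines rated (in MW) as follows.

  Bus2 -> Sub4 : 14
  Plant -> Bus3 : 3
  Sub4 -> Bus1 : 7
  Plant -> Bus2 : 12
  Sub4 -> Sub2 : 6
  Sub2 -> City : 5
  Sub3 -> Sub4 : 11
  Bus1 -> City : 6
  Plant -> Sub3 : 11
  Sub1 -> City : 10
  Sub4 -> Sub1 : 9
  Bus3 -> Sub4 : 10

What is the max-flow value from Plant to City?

Augment Plant→Bus2→Sub4→Bus1→City: bottleneck 6, flow now 6.
Augment Plant→Bus2→Sub4→Sub1→City: bottleneck 6, flow now 12.
Augment Plant→Sub3→Sub4→Sub1→City: bottleneck 3, flow now 15.
Augment Plant→Sub3→Sub4→Sub2→City: bottleneck 5, flow now 20.
No augmenting path remains; maximum flow = 20.
In the residual graph, reachable from Plant: {Plant, Bus2, Sub3, Bus3, Sub4, Bus1, Sub2}.
Min-cut edges: Sub4→Sub1 (9), Bus1→City (6), Sub2→City (5); capacity 9 + 6 + 5 = 20.
This cut is saturated, so no flow can exceed 20.

20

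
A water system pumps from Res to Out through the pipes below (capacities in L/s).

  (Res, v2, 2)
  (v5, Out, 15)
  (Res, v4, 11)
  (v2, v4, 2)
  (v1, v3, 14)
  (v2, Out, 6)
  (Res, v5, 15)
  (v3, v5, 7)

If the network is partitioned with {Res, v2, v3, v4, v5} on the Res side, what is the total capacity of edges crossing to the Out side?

21

Edges leaving {Res, v2, v3, v4, v5}: v2→Out (6), v5→Out (15).
Cut capacity = 6 + 15 = 21.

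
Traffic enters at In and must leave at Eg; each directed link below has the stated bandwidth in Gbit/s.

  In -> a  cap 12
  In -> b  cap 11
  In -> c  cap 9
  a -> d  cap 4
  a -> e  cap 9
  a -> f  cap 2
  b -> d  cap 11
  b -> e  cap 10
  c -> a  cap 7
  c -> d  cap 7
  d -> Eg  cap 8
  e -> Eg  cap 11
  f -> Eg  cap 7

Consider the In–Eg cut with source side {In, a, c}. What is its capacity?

33

Edges leaving {In, a, c}: In→b (11), a→d (4), a→e (9), a→f (2), c→d (7).
Cut capacity = 11 + 4 + 9 + 2 + 7 = 33.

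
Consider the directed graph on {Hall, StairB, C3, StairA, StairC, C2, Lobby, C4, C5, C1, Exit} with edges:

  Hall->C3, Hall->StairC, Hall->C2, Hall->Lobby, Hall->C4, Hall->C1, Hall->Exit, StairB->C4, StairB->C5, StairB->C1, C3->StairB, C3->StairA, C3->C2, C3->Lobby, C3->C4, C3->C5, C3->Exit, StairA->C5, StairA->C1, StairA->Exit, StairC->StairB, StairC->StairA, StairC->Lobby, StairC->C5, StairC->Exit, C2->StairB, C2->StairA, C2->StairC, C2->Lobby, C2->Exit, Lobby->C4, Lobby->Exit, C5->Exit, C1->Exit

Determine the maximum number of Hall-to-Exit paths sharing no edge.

6

Assign every edge capacity 1; by Menger, the answer equals the max flow.
Path Hall→Exit (+1); total 1.
Path Hall→C3→Exit (+1); total 2.
Path Hall→StairC→Exit (+1); total 3.
Path Hall→C2→Exit (+1); total 4.
Path Hall→Lobby→Exit (+1); total 5.
Path Hall→C1→Exit (+1); total 6.
No residual Hall→Exit path; max flow = 6.
Certifying cut of size 6: {Hall→C1, Hall→C2, Hall→C3, Hall→Exit, Hall→Lobby, Hall→StairC}.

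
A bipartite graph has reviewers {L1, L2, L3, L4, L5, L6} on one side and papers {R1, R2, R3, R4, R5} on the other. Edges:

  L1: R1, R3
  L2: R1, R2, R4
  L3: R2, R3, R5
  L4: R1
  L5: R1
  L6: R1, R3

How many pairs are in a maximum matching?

Unit-capacity flow: source→left, listed edges, right→sink; max matching = max flow.
Augmenting path L1→R1 (+1); matched 1.
Augmenting path L2→R2 (+1); matched 2.
Augmenting path L3→R3 (+1); matched 3.
Augmenting path L6→R3→L3→R5 (+1); matched 4.
No augmenting path remains; maximum matching = 4.
König certificate: {L2, L3, R1, R3} is a vertex cover of size 4 (every listed pair touches it), so no matching can be larger.

4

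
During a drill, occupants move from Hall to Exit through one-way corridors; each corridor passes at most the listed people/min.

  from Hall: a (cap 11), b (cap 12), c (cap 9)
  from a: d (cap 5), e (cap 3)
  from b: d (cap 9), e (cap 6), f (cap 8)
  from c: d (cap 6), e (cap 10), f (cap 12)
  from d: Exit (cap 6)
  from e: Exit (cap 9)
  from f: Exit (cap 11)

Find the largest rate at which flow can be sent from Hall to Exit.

Augment Hall→a→d→Exit: bottleneck 5, flow now 5.
Augment Hall→a→e→Exit: bottleneck 3, flow now 8.
Augment Hall→b→d→Exit: bottleneck 1, flow now 9.
Augment Hall→b→e→Exit: bottleneck 6, flow now 15.
Augment Hall→b→f→Exit: bottleneck 5, flow now 20.
Augment Hall→c→f→Exit: bottleneck 6, flow now 26.
No augmenting path remains; maximum flow = 26.
In the residual graph, reachable from Hall: {Hall, a, b, c, d, e, f}.
Min-cut edges: d→Exit (6), e→Exit (9), f→Exit (11); capacity 6 + 9 + 11 = 26.
This cut is saturated, so no flow can exceed 26.

26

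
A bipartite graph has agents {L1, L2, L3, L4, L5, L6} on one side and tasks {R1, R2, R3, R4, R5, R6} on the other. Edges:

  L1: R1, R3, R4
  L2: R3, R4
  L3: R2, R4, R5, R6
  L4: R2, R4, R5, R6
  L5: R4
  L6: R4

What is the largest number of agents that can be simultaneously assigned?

5

Unit-capacity flow: source→left, listed edges, right→sink; max matching = max flow.
Augmenting path L1→R1 (+1); matched 1.
Augmenting path L2→R3 (+1); matched 2.
Augmenting path L3→R2 (+1); matched 3.
Augmenting path L4→R4 (+1); matched 4.
Augmenting path L5→R4→L4→R5 (+1); matched 5.
No augmenting path remains; maximum matching = 5.
König certificate: {L1, L2, L3, L4, R4} is a vertex cover of size 5 (every listed pair touches it), so no matching can be larger.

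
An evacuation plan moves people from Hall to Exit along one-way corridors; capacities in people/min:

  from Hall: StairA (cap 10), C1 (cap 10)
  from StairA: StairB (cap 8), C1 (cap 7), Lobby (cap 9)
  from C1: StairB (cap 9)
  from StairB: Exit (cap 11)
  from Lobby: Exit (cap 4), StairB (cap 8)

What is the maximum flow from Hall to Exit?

15

Augment Hall→StairA→StairB→Exit: bottleneck 8, flow now 8.
Augment Hall→StairA→Lobby→Exit: bottleneck 2, flow now 10.
Augment Hall→C1→StairB→Exit: bottleneck 3, flow now 13.
Augment Hall→C1→StairB→StairA→Lobby→Exit: bottleneck 2, flow now 15. (uses reverse residual edge)
No augmenting path remains; maximum flow = 15.
In the residual graph, reachable from Hall: {Hall, StairA, C1, StairB, Lobby}.
Min-cut edges: StairB→Exit (11), Lobby→Exit (4); capacity 11 + 4 = 15.
This cut is saturated, so no flow can exceed 15.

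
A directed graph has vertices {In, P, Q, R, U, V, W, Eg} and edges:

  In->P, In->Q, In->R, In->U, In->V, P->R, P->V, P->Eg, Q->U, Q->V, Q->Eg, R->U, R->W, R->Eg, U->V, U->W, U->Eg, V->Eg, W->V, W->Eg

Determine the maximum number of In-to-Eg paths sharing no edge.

5

Assign every edge capacity 1; by Menger, the answer equals the max flow.
Path In→P→Eg (+1); total 1.
Path In→Q→Eg (+1); total 2.
Path In→R→Eg (+1); total 3.
Path In→U→Eg (+1); total 4.
Path In→V→Eg (+1); total 5.
No residual In→Eg path; max flow = 5.
Certifying cut of size 5: {In→P, In→Q, In→R, In→U, In→V}.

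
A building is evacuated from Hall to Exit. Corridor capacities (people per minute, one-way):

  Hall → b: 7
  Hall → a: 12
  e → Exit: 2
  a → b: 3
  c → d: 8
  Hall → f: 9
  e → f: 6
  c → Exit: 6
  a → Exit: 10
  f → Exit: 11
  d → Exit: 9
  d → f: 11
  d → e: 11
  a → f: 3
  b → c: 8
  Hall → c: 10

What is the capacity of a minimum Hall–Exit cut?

35

Augment Hall→a→Exit: bottleneck 10, flow now 10.
Augment Hall→c→Exit: bottleneck 6, flow now 16.
Augment Hall→f→Exit: bottleneck 9, flow now 25.
Augment Hall→a→f→Exit: bottleneck 2, flow now 27.
Augment Hall→c→d→Exit: bottleneck 4, flow now 31.
Augment Hall→b→c→d→Exit: bottleneck 4, flow now 35.
No augmenting path remains; maximum flow = 35.
By max-flow min-cut, the minimum cut capacity equals the max flow.
In the residual graph, reachable from Hall: {Hall, b, c}.
Min-cut edges: Hall→a (12), Hall→f (9), c→d (8), c→Exit (6); capacity 12 + 9 + 8 + 6 = 35.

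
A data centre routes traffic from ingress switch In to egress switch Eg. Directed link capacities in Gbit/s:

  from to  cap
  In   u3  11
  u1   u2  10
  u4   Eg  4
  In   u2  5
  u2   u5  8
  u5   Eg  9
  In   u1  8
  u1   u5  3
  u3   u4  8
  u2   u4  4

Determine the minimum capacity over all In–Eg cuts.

13

Augment In→u1→u5→Eg: bottleneck 3, flow now 3.
Augment In→u2→u4→Eg: bottleneck 4, flow now 7.
Augment In→u2→u5→Eg: bottleneck 1, flow now 8.
Augment In→u1→u2→u5→Eg: bottleneck 5, flow now 13.
No augmenting path remains; maximum flow = 13.
By max-flow min-cut, the minimum cut capacity equals the max flow.
In the residual graph, reachable from In: {In, u1, u2, u3, u4, u5}.
Min-cut edges: u4→Eg (4), u5→Eg (9); capacity 4 + 9 = 13.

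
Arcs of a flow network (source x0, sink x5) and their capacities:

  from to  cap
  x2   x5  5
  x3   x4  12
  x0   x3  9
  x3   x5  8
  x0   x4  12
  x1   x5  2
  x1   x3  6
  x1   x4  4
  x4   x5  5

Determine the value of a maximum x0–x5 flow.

Augment x0→x3→x5: bottleneck 8, flow now 8.
Augment x0→x4→x5: bottleneck 5, flow now 13.
No augmenting path remains; maximum flow = 13.
In the residual graph, reachable from x0: {x0, x3, x4}.
Min-cut edges: x3→x5 (8), x4→x5 (5); capacity 8 + 5 = 13.
This cut is saturated, so no flow can exceed 13.

13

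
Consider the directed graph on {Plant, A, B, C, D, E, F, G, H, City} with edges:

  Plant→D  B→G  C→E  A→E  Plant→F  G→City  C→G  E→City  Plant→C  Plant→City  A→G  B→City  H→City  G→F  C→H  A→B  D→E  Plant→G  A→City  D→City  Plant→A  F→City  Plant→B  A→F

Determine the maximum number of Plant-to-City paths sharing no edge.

Assign every edge capacity 1; by Menger, the answer equals the max flow.
Path Plant→City (+1); total 1.
Path Plant→A→City (+1); total 2.
Path Plant→B→City (+1); total 3.
Path Plant→D→City (+1); total 4.
Path Plant→F→City (+1); total 5.
Path Plant→G→City (+1); total 6.
Path Plant→C→E→City (+1); total 7.
No residual Plant→City path; max flow = 7.
Certifying cut of size 7: {Plant→A, Plant→B, Plant→C, Plant→City, Plant→D, Plant→F, Plant→G}.

7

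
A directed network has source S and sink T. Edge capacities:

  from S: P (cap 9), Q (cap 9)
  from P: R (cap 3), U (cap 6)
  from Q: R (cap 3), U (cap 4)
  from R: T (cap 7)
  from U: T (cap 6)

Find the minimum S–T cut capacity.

12

Augment S→P→R→T: bottleneck 3, flow now 3.
Augment S→P→U→T: bottleneck 6, flow now 9.
Augment S→Q→R→T: bottleneck 3, flow now 12.
No augmenting path remains; maximum flow = 12.
By max-flow min-cut, the minimum cut capacity equals the max flow.
In the residual graph, reachable from S: {S, P, Q, U}.
Min-cut edges: P→R (3), Q→R (3), U→T (6); capacity 3 + 3 + 6 = 12.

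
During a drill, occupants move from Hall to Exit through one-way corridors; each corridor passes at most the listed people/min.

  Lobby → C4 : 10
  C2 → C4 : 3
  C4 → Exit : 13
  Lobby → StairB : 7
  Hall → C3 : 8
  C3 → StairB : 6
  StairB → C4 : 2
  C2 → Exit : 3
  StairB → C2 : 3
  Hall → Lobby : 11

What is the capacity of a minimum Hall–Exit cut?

15

Augment Hall→Lobby→C4→Exit: bottleneck 10, flow now 10.
Augment Hall→Lobby→StairB→C4→Exit: bottleneck 1, flow now 11.
Augment Hall→C3→StairB→C4→Exit: bottleneck 1, flow now 12.
Augment Hall→C3→StairB→C2→Exit: bottleneck 3, flow now 15.
No augmenting path remains; maximum flow = 15.
By max-flow min-cut, the minimum cut capacity equals the max flow.
In the residual graph, reachable from Hall: {Hall, Lobby, C3, StairB}.
Min-cut edges: Lobby→C4 (10), StairB→C4 (2), StairB→C2 (3); capacity 10 + 2 + 3 = 15.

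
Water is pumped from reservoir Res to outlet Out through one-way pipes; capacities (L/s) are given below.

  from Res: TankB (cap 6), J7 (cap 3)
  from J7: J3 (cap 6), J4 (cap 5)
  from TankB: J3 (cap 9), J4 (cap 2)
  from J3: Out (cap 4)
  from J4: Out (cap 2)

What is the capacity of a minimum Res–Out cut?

6

Augment Res→J7→J3→Out: bottleneck 3, flow now 3.
Augment Res→TankB→J3→Out: bottleneck 1, flow now 4.
Augment Res→TankB→J4→Out: bottleneck 2, flow now 6.
No augmenting path remains; maximum flow = 6.
By max-flow min-cut, the minimum cut capacity equals the max flow.
In the residual graph, reachable from Res: {Res, J7, TankB, J3, J4}.
Min-cut edges: J3→Out (4), J4→Out (2); capacity 4 + 2 = 6.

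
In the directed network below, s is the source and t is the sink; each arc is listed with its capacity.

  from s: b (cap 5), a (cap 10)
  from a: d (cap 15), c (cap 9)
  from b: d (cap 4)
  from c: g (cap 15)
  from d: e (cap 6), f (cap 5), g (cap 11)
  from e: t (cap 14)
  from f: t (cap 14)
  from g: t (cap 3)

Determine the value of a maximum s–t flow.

14

Augment s→a→c→g→t: bottleneck 3, flow now 3.
Augment s→a→d→e→t: bottleneck 6, flow now 9.
Augment s→a→d→f→t: bottleneck 1, flow now 10.
Augment s→b→d→f→t: bottleneck 4, flow now 14.
No augmenting path remains; maximum flow = 14.
In the residual graph, reachable from s: {s, b}.
Min-cut edges: s→a (10), b→d (4); capacity 10 + 4 = 14.
This cut is saturated, so no flow can exceed 14.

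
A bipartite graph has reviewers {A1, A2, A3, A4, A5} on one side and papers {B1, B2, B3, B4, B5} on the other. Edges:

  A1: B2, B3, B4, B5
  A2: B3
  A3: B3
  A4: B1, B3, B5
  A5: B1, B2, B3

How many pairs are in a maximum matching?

4

Unit-capacity flow: source→left, listed edges, right→sink; max matching = max flow.
Augmenting path A1→B2 (+1); matched 1.
Augmenting path A2→B3 (+1); matched 2.
Augmenting path A4→B1 (+1); matched 3.
Augmenting path A5→B1→A4→B5 (+1); matched 4.
No augmenting path remains; maximum matching = 4.
König certificate: {A1, A4, A5, B3} is a vertex cover of size 4 (every listed pair touches it), so no matching can be larger.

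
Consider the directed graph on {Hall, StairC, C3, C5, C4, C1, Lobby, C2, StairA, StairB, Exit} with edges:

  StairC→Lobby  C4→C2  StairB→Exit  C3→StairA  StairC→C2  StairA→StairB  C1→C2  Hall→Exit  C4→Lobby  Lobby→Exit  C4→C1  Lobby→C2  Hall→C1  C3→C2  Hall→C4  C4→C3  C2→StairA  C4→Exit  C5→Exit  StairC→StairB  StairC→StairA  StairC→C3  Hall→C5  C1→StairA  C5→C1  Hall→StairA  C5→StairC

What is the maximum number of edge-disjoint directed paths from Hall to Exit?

Assign every edge capacity 1; by Menger, the answer equals the max flow.
Path Hall→Exit (+1); total 1.
Path Hall→C5→Exit (+1); total 2.
Path Hall→C4→Exit (+1); total 3.
Path Hall→StairA→StairB→Exit (+1); total 4.
No residual Hall→Exit path; max flow = 4.
Certifying cut of size 4: {Hall→C4, Hall→C5, Hall→Exit, StairA→StairB}.

4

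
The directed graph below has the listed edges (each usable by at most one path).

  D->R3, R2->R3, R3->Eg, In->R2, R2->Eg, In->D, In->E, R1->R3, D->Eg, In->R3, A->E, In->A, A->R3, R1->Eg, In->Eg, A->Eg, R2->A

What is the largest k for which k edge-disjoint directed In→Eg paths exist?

5

Assign every edge capacity 1; by Menger, the answer equals the max flow.
Path In→Eg (+1); total 1.
Path In→R2→Eg (+1); total 2.
Path In→D→Eg (+1); total 3.
Path In→A→Eg (+1); total 4.
Path In→R3→Eg (+1); total 5.
No residual In→Eg path; max flow = 5.
Certifying cut of size 5: {In→A, In→D, In→Eg, In→R2, In→R3}.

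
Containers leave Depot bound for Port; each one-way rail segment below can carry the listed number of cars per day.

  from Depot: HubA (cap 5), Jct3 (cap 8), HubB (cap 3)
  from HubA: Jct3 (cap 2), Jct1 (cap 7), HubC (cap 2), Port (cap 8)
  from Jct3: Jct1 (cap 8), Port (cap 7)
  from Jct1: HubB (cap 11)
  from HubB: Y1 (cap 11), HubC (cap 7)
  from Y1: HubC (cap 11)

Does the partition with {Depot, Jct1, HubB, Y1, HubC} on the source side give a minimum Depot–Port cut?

No — its capacity is 13, but the minimum cut has capacity 12.

Given cut capacity: 5 + 8 = 13.
Augment Depot→HubA→Port: bottleneck 5, flow now 5.
Augment Depot→Jct3→Port: bottleneck 7, flow now 12.
No augmenting path remains; maximum flow = 12.
In the residual graph, reachable from Depot: {Depot, Jct3, Jct1, HubB, Y1, HubC}.
Min-cut edges: Depot→HubA (5), Jct3→Port (7); capacity 5 + 7 = 12.
Cut capacity 13 exceeds the max flow 12, so it is not minimum.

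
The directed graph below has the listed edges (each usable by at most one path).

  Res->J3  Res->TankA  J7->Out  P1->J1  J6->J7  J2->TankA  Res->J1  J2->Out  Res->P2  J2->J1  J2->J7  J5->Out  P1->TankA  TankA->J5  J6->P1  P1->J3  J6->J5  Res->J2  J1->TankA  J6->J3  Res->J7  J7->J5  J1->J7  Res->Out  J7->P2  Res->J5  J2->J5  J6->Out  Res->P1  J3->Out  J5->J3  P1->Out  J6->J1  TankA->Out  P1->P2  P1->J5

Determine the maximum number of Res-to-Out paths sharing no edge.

7

Assign every edge capacity 1; by Menger, the answer equals the max flow.
Path Res→Out (+1); total 1.
Path Res→P1→Out (+1); total 2.
Path Res→J2→Out (+1); total 3.
Path Res→J7→Out (+1); total 4.
Path Res→TankA→Out (+1); total 5.
Path Res→J3→Out (+1); total 6.
Path Res→J5→Out (+1); total 7.
No residual Res→Out path; max flow = 7.
Certifying cut of size 7: {J3→Out, J5→Out, J7→Out, Res→J2, Res→Out, Res→P1, TankA→Out}.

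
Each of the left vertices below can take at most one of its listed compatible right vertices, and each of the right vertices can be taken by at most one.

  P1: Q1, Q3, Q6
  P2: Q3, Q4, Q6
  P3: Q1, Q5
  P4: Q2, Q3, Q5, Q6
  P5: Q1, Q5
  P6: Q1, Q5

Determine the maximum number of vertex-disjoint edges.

Unit-capacity flow: source→left, listed edges, right→sink; max matching = max flow.
Augmenting path P1→Q1 (+1); matched 1.
Augmenting path P2→Q3 (+1); matched 2.
Augmenting path P3→Q5 (+1); matched 3.
Augmenting path P4→Q2 (+1); matched 4.
Augmenting path P5→Q1→P1→Q6 (+1); matched 5.
No augmenting path remains; maximum matching = 5.
König certificate: {P1, P2, P4, Q1, Q5} is a vertex cover of size 5 (every listed pair touches it), so no matching can be larger.

5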